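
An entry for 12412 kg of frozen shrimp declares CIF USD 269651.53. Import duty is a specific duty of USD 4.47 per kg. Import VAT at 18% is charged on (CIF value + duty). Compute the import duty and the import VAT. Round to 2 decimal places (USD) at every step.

Import duty = 12412 × 4.47 = 55481.64
VAT base = CIF + duty = 269651.53 + 55481.64 = 325133.17
Import VAT = 325133.17 × 18% = 58523.97

Import duty: USD 55481.64; import VAT: USD 58523.97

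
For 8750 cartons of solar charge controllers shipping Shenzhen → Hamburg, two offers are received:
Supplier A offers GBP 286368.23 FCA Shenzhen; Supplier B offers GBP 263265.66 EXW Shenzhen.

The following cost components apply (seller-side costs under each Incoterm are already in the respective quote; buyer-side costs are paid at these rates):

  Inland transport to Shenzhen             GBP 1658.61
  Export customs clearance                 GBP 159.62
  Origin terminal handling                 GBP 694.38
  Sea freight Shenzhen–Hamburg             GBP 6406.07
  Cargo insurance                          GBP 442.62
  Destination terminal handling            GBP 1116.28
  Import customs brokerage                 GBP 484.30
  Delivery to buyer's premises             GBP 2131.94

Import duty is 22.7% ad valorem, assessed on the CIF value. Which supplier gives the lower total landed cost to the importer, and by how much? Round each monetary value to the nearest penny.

Supplier A (FCA):
CIF value = FCA price + origin terminal + freight + insurance = 286368.23 + 694.38 + 6406.07 + 442.62 = 293911.30
Import duty = 293911.30 × 22.7% = 66717.87
Buyer bears (A): 694.38 + 6406.07 + 442.62 + 1116.28 + 484.30 + 2131.94 = 11275.59
Landed cost (A) = invoice 286368.23 + 11275.59 + duty 66717.87 = 364361.69
Supplier B (EXW):
CIF value = EXW price + inland to port + export clearance + origin terminal + freight + insurance = 263265.66 + 1658.61 + 159.62 + 694.38 + 6406.07 + 442.62 = 272626.96
Import duty = 272626.96 × 22.7% = 61886.32
Buyer bears (B): 1658.61 + 159.62 + 694.38 + 6406.07 + 442.62 + 1116.28 + 484.30 + 2131.94 = 13093.82
Landed cost (B) = invoice 263265.66 + 13093.82 + duty 61886.32 = 338245.80
Difference = |364361.69 − 338245.80| = 26115.89

Supplier B is cheaper by GBP 26115.89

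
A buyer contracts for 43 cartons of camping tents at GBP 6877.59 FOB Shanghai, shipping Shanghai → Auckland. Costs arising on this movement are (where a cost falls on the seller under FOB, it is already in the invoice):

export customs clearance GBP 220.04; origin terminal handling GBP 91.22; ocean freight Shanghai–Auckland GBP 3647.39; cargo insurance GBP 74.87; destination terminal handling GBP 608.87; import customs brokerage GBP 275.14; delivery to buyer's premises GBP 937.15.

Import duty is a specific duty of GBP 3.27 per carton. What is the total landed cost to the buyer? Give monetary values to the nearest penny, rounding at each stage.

Total landed cost: GBP 12561.62

FOB: the seller bears costs until goods are on board at the origin port; the buyer bears freight, insurance and all costs thereafter.
Already in the invoice (seller's account under FOB): export clearance, origin terminal — exclude.
CIF value = FOB price + freight + insurance = 6877.59 + 3647.39 + 74.87 = 10599.85
Import duty = 43 × 3.27 = 140.61
Buyer bears: freight 3647.39 + insurance 74.87 + destination terminal 608.87 + brokerage 275.14 + delivery 937.15 + duty 140.61 = 5684.03
Landed cost = invoice 6877.59 + 5684.03 = 12561.62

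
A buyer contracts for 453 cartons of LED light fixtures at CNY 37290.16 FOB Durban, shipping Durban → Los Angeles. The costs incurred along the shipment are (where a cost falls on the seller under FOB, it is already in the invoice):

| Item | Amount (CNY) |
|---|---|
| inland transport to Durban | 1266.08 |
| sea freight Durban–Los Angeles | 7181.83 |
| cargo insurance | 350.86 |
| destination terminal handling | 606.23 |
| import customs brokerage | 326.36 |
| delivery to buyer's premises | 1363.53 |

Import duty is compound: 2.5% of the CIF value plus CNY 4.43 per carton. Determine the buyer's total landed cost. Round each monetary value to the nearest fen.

Total landed cost: CNY 50246.33

FOB: the seller bears costs until goods are on board at the origin port; the buyer bears freight, insurance and all costs thereafter.
Already in the invoice (seller's account under FOB): inland to port — exclude.
CIF value = FOB price + freight + insurance = 37290.16 + 7181.83 + 350.86 = 44822.85
Ad valorem component: 44822.85 × 2.5% = 1120.57
Specific component: 453 × 4.43 = 2006.79
Import duty = 1120.57 + 2006.79 = 3127.36
Buyer bears: freight 7181.83 + insurance 350.86 + destination terminal 606.23 + brokerage 326.36 + delivery 1363.53 + duty 3127.36 = 12956.17
Landed cost = invoice 37290.16 + 12956.17 = 50246.33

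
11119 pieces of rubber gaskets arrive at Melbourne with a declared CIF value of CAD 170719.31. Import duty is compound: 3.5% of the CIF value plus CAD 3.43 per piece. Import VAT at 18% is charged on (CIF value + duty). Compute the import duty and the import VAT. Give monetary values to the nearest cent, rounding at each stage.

Import duty: CAD 44113.35; import VAT: CAD 38669.88

Ad valorem component: 170719.31 × 3.5% = 5975.18
Specific component: 11119 × 3.43 = 38138.17
Import duty = 5975.18 + 38138.17 = 44113.35
VAT base = CIF + duty = 170719.31 + 44113.35 = 214832.66
Import VAT = 214832.66 × 18% = 38669.88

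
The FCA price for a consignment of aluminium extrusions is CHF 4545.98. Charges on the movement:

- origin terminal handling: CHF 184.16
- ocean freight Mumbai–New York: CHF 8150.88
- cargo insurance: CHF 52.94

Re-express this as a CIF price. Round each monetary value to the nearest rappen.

From FCA to CIF, the seller additionally bears: origin terminal, freight, insurance.
CIF price = 4545.98 + 184.16 + 8150.88 + 52.94 = 12933.96

CIF price: CHF 12933.96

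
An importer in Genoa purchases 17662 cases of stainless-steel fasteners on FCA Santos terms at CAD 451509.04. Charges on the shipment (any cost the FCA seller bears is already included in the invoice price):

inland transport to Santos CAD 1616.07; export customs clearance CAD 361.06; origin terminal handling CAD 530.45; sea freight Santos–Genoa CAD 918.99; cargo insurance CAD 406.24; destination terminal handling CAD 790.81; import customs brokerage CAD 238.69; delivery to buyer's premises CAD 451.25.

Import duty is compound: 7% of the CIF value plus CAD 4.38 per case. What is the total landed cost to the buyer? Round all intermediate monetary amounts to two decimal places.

FCA: the seller delivers export-cleared goods to the carrier; the buyer bears costs from that point.
Already in the invoice (seller's account under FCA): inland to port, export clearance — exclude.
CIF value = FCA price + origin terminal + freight + insurance = 451509.04 + 530.45 + 918.99 + 406.24 = 453364.72
Ad valorem component: 453364.72 × 7% = 31735.53
Specific component: 17662 × 4.38 = 77359.56
Import duty = 31735.53 + 77359.56 = 109095.09
Buyer bears: origin terminal 530.45 + freight 918.99 + insurance 406.24 + destination terminal 790.81 + brokerage 238.69 + delivery 451.25 + duty 109095.09 = 112431.52
Landed cost = invoice 451509.04 + 112431.52 = 563940.56

Total landed cost: CAD 563940.56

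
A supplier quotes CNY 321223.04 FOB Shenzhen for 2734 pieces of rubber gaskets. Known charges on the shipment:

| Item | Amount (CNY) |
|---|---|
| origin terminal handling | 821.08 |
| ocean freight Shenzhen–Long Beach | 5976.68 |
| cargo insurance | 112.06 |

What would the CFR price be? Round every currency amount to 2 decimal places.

Not relevant to the conversion: origin terminal — on the seller under both FOB and CFR; already in the FOB price and stays in the CFR price. insurance — on the buyer under both terms; not part of either seller's price.
From FOB to CFR, the seller additionally bears: freight.
CFR price = 321223.04 + 5976.68 = 327199.72

CFR price: CNY 327199.72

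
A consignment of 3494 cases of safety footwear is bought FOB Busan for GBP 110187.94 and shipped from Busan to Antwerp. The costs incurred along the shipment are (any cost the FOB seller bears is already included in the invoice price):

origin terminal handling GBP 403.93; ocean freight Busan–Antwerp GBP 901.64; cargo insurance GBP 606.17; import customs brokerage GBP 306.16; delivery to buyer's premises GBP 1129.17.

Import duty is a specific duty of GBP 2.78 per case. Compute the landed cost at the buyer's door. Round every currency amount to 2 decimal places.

FOB: the seller bears costs until goods are on board at the origin port; the buyer bears freight, insurance and all costs thereafter.
Already in the invoice (seller's account under FOB): origin terminal — exclude.
CIF value = FOB price + freight + insurance = 110187.94 + 901.64 + 606.17 = 111695.75
Import duty = 3494 × 2.78 = 9713.32
Buyer bears: freight 901.64 + insurance 606.17 + brokerage 306.16 + delivery 1129.17 + duty 9713.32 = 12656.46
Landed cost = invoice 110187.94 + 12656.46 = 122844.40

Total landed cost: GBP 122844.40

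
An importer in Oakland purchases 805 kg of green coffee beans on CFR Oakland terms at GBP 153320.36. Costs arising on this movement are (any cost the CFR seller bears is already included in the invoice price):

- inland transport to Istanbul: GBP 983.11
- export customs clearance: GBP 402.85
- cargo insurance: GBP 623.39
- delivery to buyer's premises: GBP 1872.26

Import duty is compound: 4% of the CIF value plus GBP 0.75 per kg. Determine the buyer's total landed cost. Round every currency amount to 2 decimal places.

CFR: the seller pays costs through ocean freight to the destination port, but not insurance.
Already in the invoice (seller's account under CFR): inland to port, export clearance — exclude.
CIF value = CFR price + insurance = 153320.36 + 623.39 = 153943.75
Ad valorem component: 153943.75 × 4% = 6157.75
Specific component: 805 × 0.75 = 603.75
Import duty = 6157.75 + 603.75 = 6761.50
Buyer bears: insurance 623.39 + delivery 1872.26 + duty 6761.50 = 9257.15
Landed cost = invoice 153320.36 + 9257.15 = 162577.51

Total landed cost: GBP 162577.51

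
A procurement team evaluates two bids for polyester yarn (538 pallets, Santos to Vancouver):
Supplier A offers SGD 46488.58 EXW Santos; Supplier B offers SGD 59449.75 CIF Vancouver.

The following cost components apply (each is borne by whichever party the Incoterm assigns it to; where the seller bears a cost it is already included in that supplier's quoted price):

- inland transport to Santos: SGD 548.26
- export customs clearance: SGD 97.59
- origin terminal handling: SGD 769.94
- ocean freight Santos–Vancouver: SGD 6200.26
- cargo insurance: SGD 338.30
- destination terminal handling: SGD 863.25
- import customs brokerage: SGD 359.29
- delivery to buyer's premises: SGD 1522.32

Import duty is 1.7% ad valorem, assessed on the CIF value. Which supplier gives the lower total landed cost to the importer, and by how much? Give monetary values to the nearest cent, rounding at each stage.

Supplier A (EXW):
CIF value = EXW price + inland to port + export clearance + origin terminal + freight + insurance = 46488.58 + 548.26 + 97.59 + 769.94 + 6200.26 + 338.30 = 54442.93
Import duty = 54442.93 × 1.7% = 925.53
Buyer bears (A): 548.26 + 97.59 + 769.94 + 6200.26 + 338.30 + 863.25 + 359.29 + 1522.32 = 10699.21
Landed cost (A) = invoice 46488.58 + 10699.21 + duty 925.53 = 58113.32
Supplier B (CIF):
The CIF price already equals the CIF value: 59449.75
Import duty = 59449.75 × 1.7% = 1010.65
Buyer bears (B): 863.25 + 359.29 + 1522.32 = 2744.86
Landed cost (B) = invoice 59449.75 + 2744.86 + duty 1010.65 = 63205.26
Difference = |58113.32 − 63205.26| = 5091.94

Supplier A is cheaper by SGD 5091.94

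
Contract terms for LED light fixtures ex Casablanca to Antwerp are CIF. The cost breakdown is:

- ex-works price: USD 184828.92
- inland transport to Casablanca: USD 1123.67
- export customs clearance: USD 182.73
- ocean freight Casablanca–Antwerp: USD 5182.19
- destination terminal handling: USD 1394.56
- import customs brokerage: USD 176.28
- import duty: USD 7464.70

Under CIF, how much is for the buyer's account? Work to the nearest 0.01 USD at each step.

CIF: the seller pays costs through ocean freight and marine insurance to the destination port.
Seller's account: goods 184828.92 + inland to port 1123.67 + export clearance 182.73 + freight 5182.19 = 191317.51
Buyer's account: destination terminal 1394.56 + brokerage 176.28 + duty 7464.70 = 9035.54

Buyer's account: USD 9035.54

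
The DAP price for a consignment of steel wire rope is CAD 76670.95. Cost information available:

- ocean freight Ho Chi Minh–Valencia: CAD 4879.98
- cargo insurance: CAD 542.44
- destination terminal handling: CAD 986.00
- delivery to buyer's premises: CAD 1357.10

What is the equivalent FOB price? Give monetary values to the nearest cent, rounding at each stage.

FOB price: CAD 68905.43

From DAP to FOB, the seller no longer bears: freight, insurance, destination terminal, delivery.
FOB price = 76670.95 − 4879.98 − 542.44 − 986.00 − 1357.10 = 68905.43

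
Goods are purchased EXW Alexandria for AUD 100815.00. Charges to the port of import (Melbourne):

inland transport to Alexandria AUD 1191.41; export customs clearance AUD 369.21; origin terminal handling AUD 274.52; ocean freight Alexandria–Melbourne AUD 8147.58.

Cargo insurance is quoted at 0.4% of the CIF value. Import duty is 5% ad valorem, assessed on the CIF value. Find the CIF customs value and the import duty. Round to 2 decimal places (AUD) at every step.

Let C be the CIF value. C = EXW price + pre-shipment costs + freight + 0.4% × C
C − 0.4% × C = 100815.00 + 1191.41 + 369.21 + 274.52 + 8147.58
0.996 × C = 110797.72
C = 110797.72 / 0.996 = 111242.69
Insurance premium = 0.4% × 111242.69 = 444.97
Import duty = 111242.69 × 5% = 5562.13

CIF value: AUD 111242.69; import duty: AUD 5562.13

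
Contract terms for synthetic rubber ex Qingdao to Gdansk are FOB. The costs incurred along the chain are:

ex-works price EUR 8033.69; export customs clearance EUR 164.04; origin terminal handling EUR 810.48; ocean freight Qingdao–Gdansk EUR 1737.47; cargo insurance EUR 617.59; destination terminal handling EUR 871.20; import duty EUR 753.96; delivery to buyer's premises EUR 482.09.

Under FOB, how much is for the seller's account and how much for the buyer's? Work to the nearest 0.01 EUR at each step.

FOB: the seller bears costs until goods are on board at the origin port; the buyer bears freight, insurance and all costs thereafter.
Seller's account: goods 8033.69 + export clearance 164.04 + origin terminal 810.48 = 9008.21
Buyer's account: freight 1737.47 + insurance 617.59 + destination terminal 871.20 + duty 753.96 + delivery 482.09 = 4462.31

Seller: EUR 9008.21; buyer: EUR 4462.31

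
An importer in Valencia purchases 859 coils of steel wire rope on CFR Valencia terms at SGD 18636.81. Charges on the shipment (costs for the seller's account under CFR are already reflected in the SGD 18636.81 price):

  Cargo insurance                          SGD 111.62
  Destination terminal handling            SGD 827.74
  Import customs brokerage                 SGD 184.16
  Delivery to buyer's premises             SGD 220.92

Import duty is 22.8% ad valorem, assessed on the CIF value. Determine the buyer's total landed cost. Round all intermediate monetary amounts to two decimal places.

CFR: the seller pays costs through ocean freight to the destination port, but not insurance.
CIF value = CFR price + insurance = 18636.81 + 111.62 = 18748.43
Import duty = 18748.43 × 22.8% = 4274.64
Buyer bears: insurance 111.62 + destination terminal 827.74 + brokerage 184.16 + delivery 220.92 + duty 4274.64 = 5619.08
Landed cost = invoice 18636.81 + 5619.08 = 24255.89

Total landed cost: SGD 24255.89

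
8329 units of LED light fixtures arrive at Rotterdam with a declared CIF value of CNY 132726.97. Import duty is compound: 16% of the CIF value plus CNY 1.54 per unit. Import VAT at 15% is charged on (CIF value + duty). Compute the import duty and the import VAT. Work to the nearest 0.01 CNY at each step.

Import duty: CNY 34062.98; import VAT: CNY 25018.49

Ad valorem component: 132726.97 × 16% = 21236.32
Specific component: 8329 × 1.54 = 12826.66
Import duty = 21236.32 + 12826.66 = 34062.98
VAT base = CIF + duty = 132726.97 + 34062.98 = 166789.95
Import VAT = 166789.95 × 15% = 25018.49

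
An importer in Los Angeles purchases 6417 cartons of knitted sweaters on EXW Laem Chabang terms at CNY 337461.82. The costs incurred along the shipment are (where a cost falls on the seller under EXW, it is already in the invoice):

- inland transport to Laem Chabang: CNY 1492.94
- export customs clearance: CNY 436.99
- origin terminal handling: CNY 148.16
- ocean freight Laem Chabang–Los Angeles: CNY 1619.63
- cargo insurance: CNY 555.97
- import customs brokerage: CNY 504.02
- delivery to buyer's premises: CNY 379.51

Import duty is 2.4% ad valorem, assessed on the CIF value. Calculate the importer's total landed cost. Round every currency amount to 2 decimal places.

Total landed cost: CNY 350800.21

EXW: the seller makes goods available at their premises; the buyer bears all onward costs.
CIF value = EXW price + inland to port + export clearance + origin terminal + freight + insurance = 337461.82 + 1492.94 + 436.99 + 148.16 + 1619.63 + 555.97 = 341715.51
Import duty = 341715.51 × 2.4% = 8201.17
Buyer bears: inland to port 1492.94 + export clearance 436.99 + origin terminal 148.16 + freight 1619.63 + insurance 555.97 + brokerage 504.02 + delivery 379.51 + duty 8201.17 = 13338.39
Landed cost = invoice 337461.82 + 13338.39 = 350800.21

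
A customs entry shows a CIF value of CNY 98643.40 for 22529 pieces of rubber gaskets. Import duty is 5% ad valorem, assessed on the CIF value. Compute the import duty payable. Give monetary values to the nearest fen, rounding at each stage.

Import duty = 98643.40 × 5% = 4932.17

Import duty: CNY 4932.17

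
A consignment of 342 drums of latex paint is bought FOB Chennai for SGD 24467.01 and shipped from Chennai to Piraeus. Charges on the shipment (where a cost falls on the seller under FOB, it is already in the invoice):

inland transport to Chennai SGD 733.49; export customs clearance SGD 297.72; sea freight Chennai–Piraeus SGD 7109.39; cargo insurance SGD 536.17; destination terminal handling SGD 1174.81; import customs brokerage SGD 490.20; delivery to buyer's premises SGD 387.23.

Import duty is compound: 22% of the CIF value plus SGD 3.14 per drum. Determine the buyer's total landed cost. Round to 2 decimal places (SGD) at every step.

Total landed cost: SGD 42303.46

FOB: the seller bears costs until goods are on board at the origin port; the buyer bears freight, insurance and all costs thereafter.
Already in the invoice (seller's account under FOB): inland to port, export clearance — exclude.
CIF value = FOB price + freight + insurance = 24467.01 + 7109.39 + 536.17 = 32112.57
Ad valorem component: 32112.57 × 22% = 7064.77
Specific component: 342 × 3.14 = 1073.88
Import duty = 7064.77 + 1073.88 = 8138.65
Buyer bears: freight 7109.39 + insurance 536.17 + destination terminal 1174.81 + brokerage 490.20 + delivery 387.23 + duty 8138.65 = 17836.45
Landed cost = invoice 24467.01 + 17836.45 = 42303.46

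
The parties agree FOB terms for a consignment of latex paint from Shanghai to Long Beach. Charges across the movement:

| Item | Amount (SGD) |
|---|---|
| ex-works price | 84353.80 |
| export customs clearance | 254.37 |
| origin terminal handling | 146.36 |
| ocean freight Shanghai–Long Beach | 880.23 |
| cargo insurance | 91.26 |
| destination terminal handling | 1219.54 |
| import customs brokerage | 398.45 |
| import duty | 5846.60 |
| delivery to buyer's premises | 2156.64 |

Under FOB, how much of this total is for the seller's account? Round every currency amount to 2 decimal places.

Seller's account: SGD 84754.53

FOB: the seller bears costs until goods are on board at the origin port; the buyer bears freight, insurance and all costs thereafter.
Seller's account: goods 84353.80 + export clearance 254.37 + origin terminal 146.36 = 84754.53
Buyer's account: freight 880.23 + insurance 91.26 + destination terminal 1219.54 + brokerage 398.45 + duty 5846.60 + delivery 2156.64 = 10592.72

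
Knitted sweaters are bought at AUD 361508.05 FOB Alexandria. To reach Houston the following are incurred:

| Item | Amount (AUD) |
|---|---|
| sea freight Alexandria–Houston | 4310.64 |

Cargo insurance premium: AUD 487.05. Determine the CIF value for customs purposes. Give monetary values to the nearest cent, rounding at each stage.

CIF = FOB price + freight + insurance
CIF = 361508.05 + 4310.64 + 487.05 = 366305.74

CIF value: AUD 366305.74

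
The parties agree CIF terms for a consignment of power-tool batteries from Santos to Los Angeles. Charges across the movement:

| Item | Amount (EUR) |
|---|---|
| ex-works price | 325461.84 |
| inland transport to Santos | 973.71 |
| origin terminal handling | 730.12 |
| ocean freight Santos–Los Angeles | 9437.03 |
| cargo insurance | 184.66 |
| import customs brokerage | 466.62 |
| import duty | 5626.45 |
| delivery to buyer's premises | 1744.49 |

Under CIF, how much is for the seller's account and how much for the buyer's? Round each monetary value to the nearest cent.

CIF: the seller pays costs through ocean freight and marine insurance to the destination port.
Seller's account: goods 325461.84 + inland to port 973.71 + origin terminal 730.12 + freight 9437.03 + insurance 184.66 = 336787.36
Buyer's account: brokerage 466.62 + duty 5626.45 + delivery 1744.49 = 7837.56

Seller: EUR 336787.36; buyer: EUR 7837.56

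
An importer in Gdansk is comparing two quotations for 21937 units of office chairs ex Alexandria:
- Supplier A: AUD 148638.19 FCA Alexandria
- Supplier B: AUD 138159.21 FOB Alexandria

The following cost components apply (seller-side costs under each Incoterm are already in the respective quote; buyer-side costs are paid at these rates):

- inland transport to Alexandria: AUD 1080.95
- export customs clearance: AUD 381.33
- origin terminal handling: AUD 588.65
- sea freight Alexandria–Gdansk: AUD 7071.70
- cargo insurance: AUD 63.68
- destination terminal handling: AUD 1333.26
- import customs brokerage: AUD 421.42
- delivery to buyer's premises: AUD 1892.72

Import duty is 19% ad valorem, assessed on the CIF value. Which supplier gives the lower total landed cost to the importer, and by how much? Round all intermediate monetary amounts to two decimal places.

Supplier B is cheaper by AUD 13170.48

Supplier A (FCA):
CIF value = FCA price + origin terminal + freight + insurance = 148638.19 + 588.65 + 7071.70 + 63.68 = 156362.22
Import duty = 156362.22 × 19% = 29708.82
Buyer bears (A): 588.65 + 7071.70 + 63.68 + 1333.26 + 421.42 + 1892.72 = 11371.43
Landed cost (A) = invoice 148638.19 + 11371.43 + duty 29708.82 = 189718.44
Supplier B (FOB):
CIF value = FOB price + freight + insurance = 138159.21 + 7071.70 + 63.68 = 145294.59
Import duty = 145294.59 × 19% = 27605.97
Buyer bears (B): 7071.70 + 63.68 + 1333.26 + 421.42 + 1892.72 = 10782.78
Landed cost (B) = invoice 138159.21 + 10782.78 + duty 27605.97 = 176547.96
Difference = |189718.44 − 176547.96| = 13170.48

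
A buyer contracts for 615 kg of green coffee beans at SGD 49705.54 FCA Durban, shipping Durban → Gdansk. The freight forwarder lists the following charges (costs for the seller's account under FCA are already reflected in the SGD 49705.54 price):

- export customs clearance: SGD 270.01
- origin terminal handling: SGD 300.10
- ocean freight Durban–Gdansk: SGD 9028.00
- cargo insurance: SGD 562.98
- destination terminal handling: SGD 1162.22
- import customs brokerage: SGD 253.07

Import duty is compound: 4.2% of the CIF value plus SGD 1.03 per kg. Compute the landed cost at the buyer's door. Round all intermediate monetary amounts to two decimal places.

FCA: the seller delivers export-cleared goods to the carrier; the buyer bears costs from that point.
Already in the invoice (seller's account under FCA): export clearance — exclude.
CIF value = FCA price + origin terminal + freight + insurance = 49705.54 + 300.10 + 9028.00 + 562.98 = 59596.62
Ad valorem component: 59596.62 × 4.2% = 2503.06
Specific component: 615 × 1.03 = 633.45
Import duty = 2503.06 + 633.45 = 3136.51
Buyer bears: origin terminal 300.10 + freight 9028.00 + insurance 562.98 + destination terminal 1162.22 + brokerage 253.07 + duty 3136.51 = 14442.88
Landed cost = invoice 49705.54 + 14442.88 = 64148.42

Total landed cost: SGD 64148.42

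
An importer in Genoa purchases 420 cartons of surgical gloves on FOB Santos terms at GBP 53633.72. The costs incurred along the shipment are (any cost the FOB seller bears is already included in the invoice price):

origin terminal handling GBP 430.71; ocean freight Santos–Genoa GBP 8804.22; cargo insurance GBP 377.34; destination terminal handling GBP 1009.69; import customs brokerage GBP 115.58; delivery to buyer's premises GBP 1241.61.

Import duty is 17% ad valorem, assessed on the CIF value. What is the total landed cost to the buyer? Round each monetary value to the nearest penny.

FOB: the seller bears costs until goods are on board at the origin port; the buyer bears freight, insurance and all costs thereafter.
Already in the invoice (seller's account under FOB): origin terminal — exclude.
CIF value = FOB price + freight + insurance = 53633.72 + 8804.22 + 377.34 = 62815.28
Import duty = 62815.28 × 17% = 10678.60
Buyer bears: freight 8804.22 + insurance 377.34 + destination terminal 1009.69 + brokerage 115.58 + delivery 1241.61 + duty 10678.60 = 22227.04
Landed cost = invoice 53633.72 + 22227.04 = 75860.76

Total landed cost: GBP 75860.76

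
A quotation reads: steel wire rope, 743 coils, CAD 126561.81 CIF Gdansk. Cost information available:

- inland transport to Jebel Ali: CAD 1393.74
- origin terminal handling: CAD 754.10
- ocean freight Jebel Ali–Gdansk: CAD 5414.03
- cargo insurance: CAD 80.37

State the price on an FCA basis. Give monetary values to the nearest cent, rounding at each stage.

Not relevant to the conversion: inland to port — on the seller under both CIF and FCA; already in the CIF price and stays in the FCA price.
From CIF to FCA, the seller no longer bears: origin terminal, freight, insurance.
FCA price = 126561.81 − 754.10 − 5414.03 − 80.37 = 120313.31

FCA price: CAD 120313.31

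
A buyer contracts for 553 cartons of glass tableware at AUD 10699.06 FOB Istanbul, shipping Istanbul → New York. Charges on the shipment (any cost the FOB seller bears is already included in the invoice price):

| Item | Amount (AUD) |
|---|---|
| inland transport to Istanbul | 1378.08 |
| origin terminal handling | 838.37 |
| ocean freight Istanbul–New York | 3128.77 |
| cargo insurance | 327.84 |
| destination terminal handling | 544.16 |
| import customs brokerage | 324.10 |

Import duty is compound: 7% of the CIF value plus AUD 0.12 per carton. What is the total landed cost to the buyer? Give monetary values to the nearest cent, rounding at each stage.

FOB: the seller bears costs until goods are on board at the origin port; the buyer bears freight, insurance and all costs thereafter.
Already in the invoice (seller's account under FOB): inland to port, origin terminal — exclude.
CIF value = FOB price + freight + insurance = 10699.06 + 3128.77 + 327.84 = 14155.67
Ad valorem component: 14155.67 × 7% = 990.90
Specific component: 553 × 0.12 = 66.36
Import duty = 990.90 + 66.36 = 1057.26
Buyer bears: freight 3128.77 + insurance 327.84 + destination terminal 544.16 + brokerage 324.10 + duty 1057.26 = 5382.13
Landed cost = invoice 10699.06 + 5382.13 = 16081.19

Total landed cost: AUD 16081.19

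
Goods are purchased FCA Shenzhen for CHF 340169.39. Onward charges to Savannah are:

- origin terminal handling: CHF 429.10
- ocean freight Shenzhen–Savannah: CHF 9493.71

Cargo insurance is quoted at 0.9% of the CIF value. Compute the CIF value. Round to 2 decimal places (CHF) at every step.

Let C be the CIF value. C = FCA price + pre-shipment costs + freight + 0.9% × C
C − 0.9% × C = 340169.39 + 429.10 + 9493.71
0.991 × C = 350092.20
C = 350092.20 / 0.991 = 353271.64
Insurance premium = 0.9% × 353271.64 = 3179.44

CIF value: CHF 353271.64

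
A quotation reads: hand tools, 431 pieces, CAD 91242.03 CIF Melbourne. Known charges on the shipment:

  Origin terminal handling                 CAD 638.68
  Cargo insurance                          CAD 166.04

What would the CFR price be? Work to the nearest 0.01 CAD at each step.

Not relevant to the conversion: origin terminal — on the seller under both CIF and CFR; already in the CIF price and stays in the CFR price.
From CIF to CFR, the seller no longer bears: insurance.
CFR price = 91242.03 − 166.04 = 91075.99

CFR price: CAD 91075.99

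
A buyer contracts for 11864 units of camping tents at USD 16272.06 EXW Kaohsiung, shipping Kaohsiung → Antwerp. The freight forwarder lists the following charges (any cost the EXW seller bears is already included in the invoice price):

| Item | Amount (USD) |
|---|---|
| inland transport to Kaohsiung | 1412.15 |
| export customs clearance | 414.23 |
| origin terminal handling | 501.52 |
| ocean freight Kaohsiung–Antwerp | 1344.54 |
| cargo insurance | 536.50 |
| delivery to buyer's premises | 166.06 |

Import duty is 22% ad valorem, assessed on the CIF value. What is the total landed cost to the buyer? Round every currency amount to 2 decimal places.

Total landed cost: USD 25152.88

EXW: the seller makes goods available at their premises; the buyer bears all onward costs.
CIF value = EXW price + inland to port + export clearance + origin terminal + freight + insurance = 16272.06 + 1412.15 + 414.23 + 501.52 + 1344.54 + 536.50 = 20481.00
Import duty = 20481.00 × 22% = 4505.82
Buyer bears: inland to port 1412.15 + export clearance 414.23 + origin terminal 501.52 + freight 1344.54 + insurance 536.50 + delivery 166.06 + duty 4505.82 = 8880.82
Landed cost = invoice 16272.06 + 8880.82 = 25152.88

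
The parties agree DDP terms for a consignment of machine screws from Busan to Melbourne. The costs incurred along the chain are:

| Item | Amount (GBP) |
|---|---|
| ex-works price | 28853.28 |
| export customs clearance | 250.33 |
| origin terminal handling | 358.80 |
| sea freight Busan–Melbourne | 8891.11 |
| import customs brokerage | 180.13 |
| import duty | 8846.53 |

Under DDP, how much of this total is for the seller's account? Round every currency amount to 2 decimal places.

Seller's account: GBP 47380.18

DDP: the seller bears all costs including import duty.
Seller's account: goods 28853.28 + export clearance 250.33 + origin terminal 358.80 + freight 8891.11 + brokerage 180.13 + duty 8846.53 = 47380.18
Buyer's account: 0.00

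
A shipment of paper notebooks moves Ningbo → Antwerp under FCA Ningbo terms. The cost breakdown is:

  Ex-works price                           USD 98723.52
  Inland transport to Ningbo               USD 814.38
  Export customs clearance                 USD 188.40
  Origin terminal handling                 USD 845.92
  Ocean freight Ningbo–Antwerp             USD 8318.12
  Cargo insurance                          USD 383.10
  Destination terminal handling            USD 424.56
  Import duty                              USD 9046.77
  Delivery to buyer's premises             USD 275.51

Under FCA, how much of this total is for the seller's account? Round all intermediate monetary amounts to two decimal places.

Seller's account: USD 99726.30

FCA: the seller delivers export-cleared goods to the carrier; the buyer bears costs from that point.
Seller's account: goods 98723.52 + inland to port 814.38 + export clearance 188.40 = 99726.30
Buyer's account: origin terminal 845.92 + freight 8318.12 + insurance 383.10 + destination terminal 424.56 + duty 9046.77 + delivery 275.51 = 19293.98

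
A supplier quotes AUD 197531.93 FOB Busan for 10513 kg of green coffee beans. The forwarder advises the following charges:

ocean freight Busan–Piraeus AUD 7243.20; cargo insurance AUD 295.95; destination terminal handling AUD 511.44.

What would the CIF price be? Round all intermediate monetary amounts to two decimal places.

CIF price: AUD 205071.08

Not relevant to the conversion: destination terminal — on the buyer under both terms; not part of either seller's price.
From FOB to CIF, the seller additionally bears: freight, insurance.
CIF price = 197531.93 + 7243.20 + 295.95 = 205071.08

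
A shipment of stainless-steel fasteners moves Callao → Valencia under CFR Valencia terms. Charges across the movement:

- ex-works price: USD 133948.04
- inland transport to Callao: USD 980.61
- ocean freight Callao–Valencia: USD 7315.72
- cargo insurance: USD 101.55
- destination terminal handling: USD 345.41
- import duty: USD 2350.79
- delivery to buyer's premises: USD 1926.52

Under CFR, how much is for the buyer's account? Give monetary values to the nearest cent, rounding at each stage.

Buyer's account: USD 4724.27

CFR: the seller pays costs through ocean freight to the destination port, but not insurance.
Seller's account: goods 133948.04 + inland to port 980.61 + freight 7315.72 = 142244.37
Buyer's account: insurance 101.55 + destination terminal 345.41 + duty 2350.79 + delivery 1926.52 = 4724.27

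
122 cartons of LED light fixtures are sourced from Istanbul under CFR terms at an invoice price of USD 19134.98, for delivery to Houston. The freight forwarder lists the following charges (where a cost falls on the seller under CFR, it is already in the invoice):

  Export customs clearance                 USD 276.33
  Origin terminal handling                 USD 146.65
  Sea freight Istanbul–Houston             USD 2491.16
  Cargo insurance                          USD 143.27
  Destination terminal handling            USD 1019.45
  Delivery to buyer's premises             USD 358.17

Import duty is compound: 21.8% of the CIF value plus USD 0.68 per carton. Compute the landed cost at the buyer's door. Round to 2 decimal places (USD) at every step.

CFR: the seller pays costs through ocean freight to the destination port, but not insurance.
Already in the invoice (seller's account under CFR): export clearance, origin terminal, freight — exclude.
CIF value = CFR price + insurance = 19134.98 + 143.27 = 19278.25
Ad valorem component: 19278.25 × 21.8% = 4202.66
Specific component: 122 × 0.68 = 82.96
Import duty = 4202.66 + 82.96 = 4285.62
Buyer bears: insurance 143.27 + destination terminal 1019.45 + delivery 358.17 + duty 4285.62 = 5806.51
Landed cost = invoice 19134.98 + 5806.51 = 24941.49

Total landed cost: USD 24941.49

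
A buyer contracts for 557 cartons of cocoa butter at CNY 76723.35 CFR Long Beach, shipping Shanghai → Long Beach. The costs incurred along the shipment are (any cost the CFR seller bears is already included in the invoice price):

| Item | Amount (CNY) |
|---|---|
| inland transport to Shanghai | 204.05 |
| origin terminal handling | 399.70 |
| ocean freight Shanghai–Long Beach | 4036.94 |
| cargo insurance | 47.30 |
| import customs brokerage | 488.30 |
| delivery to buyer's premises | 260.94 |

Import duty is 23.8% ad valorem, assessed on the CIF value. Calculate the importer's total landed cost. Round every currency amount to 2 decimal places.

Total landed cost: CNY 95791.30

CFR: the seller pays costs through ocean freight to the destination port, but not insurance.
Already in the invoice (seller's account under CFR): inland to port, origin terminal, freight — exclude.
CIF value = CFR price + insurance = 76723.35 + 47.30 = 76770.65
Import duty = 76770.65 × 23.8% = 18271.41
Buyer bears: insurance 47.30 + brokerage 488.30 + delivery 260.94 + duty 18271.41 = 19067.95
Landed cost = invoice 76723.35 + 19067.95 = 95791.30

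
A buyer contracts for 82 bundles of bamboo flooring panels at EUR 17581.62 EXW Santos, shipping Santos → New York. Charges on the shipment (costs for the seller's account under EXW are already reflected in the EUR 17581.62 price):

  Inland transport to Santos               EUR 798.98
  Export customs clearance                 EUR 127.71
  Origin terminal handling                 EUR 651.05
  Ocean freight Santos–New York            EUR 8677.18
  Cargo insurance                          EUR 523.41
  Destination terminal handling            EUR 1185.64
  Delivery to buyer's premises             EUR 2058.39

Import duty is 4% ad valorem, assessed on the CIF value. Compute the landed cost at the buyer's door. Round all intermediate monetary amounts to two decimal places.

Total landed cost: EUR 32738.38

EXW: the seller makes goods available at their premises; the buyer bears all onward costs.
CIF value = EXW price + inland to port + export clearance + origin terminal + freight + insurance = 17581.62 + 798.98 + 127.71 + 651.05 + 8677.18 + 523.41 = 28359.95
Import duty = 28359.95 × 4% = 1134.40
Buyer bears: inland to port 798.98 + export clearance 127.71 + origin terminal 651.05 + freight 8677.18 + insurance 523.41 + destination terminal 1185.64 + delivery 2058.39 + duty 1134.40 = 15156.76
Landed cost = invoice 17581.62 + 15156.76 = 32738.38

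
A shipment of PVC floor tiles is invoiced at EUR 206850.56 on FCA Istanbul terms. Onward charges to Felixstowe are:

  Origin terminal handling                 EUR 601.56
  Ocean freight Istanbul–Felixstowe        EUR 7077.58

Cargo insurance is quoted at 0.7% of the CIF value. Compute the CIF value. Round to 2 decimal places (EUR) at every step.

CIF value: EUR 216041.99

Let C be the CIF value. C = FCA price + pre-shipment costs + freight + 0.7% × C
C − 0.7% × C = 206850.56 + 601.56 + 7077.58
0.993 × C = 214529.70
C = 214529.70 / 0.993 = 216041.99
Insurance premium = 0.7% × 216041.99 = 1512.29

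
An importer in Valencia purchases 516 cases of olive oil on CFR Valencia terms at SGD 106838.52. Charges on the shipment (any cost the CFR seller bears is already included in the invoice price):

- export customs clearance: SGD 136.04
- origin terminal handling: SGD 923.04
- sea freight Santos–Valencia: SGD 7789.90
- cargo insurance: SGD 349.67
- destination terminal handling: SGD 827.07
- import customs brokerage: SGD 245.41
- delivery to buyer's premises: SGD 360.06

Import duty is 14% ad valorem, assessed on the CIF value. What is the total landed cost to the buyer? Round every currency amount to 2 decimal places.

CFR: the seller pays costs through ocean freight to the destination port, but not insurance.
Already in the invoice (seller's account under CFR): export clearance, origin terminal, freight — exclude.
CIF value = CFR price + insurance = 106838.52 + 349.67 = 107188.19
Import duty = 107188.19 × 14% = 15006.35
Buyer bears: insurance 349.67 + destination terminal 827.07 + brokerage 245.41 + delivery 360.06 + duty 15006.35 = 16788.56
Landed cost = invoice 106838.52 + 16788.56 = 123627.08

Total landed cost: SGD 123627.08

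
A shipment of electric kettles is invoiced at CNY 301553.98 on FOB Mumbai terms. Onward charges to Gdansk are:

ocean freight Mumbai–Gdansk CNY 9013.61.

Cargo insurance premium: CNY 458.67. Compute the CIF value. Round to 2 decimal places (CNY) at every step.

CIF value: CNY 311026.26

CIF = FOB price + freight + insurance
CIF = 301553.98 + 9013.61 + 458.67 = 311026.26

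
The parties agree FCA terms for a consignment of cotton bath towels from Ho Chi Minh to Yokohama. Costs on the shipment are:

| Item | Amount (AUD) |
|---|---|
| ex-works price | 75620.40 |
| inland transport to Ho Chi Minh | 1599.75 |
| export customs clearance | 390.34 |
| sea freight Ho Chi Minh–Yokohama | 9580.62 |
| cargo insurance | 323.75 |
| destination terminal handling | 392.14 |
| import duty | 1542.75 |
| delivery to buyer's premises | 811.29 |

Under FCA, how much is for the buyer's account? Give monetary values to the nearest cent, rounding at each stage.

FCA: the seller delivers export-cleared goods to the carrier; the buyer bears costs from that point.
Seller's account: goods 75620.40 + inland to port 1599.75 + export clearance 390.34 = 77610.49
Buyer's account: freight 9580.62 + insurance 323.75 + destination terminal 392.14 + duty 1542.75 + delivery 811.29 = 12650.55

Buyer's account: AUD 12650.55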